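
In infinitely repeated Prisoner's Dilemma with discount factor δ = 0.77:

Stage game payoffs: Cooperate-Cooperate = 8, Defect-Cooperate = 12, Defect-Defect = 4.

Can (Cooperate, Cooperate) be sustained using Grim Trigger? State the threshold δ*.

δ* = 0.5; since δ = 0.77 ≥ 0.5, cooperation can be sustained

Work:
For Grim Trigger:
Cooperate forever: 8/(1-δ)
Defect then punished: 12 + 4·δ/(1-δ)
Need: 8/(1-δ) ≥ 12 + 4·δ/(1-δ)
Solving: δ ≥ (T-R)/(T-P) = (12-8)/(12-4) = 0.5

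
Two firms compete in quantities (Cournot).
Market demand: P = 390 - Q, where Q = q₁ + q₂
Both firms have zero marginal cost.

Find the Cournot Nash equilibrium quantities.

q₁* = q₂* = 130.0; P* = 130.0

Work:
Profit: π_i = P·q_i = (a - q_i - q_j)·q_i
FOC: ∂π_i/∂q_i = a - 2q_i - q_j = 0
Reaction function: q_i = (390 - q_j)/2
Symmetry: q* = 390/3 = 130.0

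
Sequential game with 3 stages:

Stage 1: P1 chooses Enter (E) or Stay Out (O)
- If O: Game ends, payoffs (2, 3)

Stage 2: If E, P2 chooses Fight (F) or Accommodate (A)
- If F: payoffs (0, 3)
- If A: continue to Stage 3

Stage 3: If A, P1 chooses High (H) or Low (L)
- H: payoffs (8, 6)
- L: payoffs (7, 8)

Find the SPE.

SPE: (E, A, H); Outcome (8, 6)

Work:
Stage 3: P1 chooses H (8 vs 7)
Stage 2: P2: F->3, A->6 (anticipating H). Choose A
Stage 1: P1: O->2, E->8 (anticipating A, H). Choose E
SPE path: E -> A -> H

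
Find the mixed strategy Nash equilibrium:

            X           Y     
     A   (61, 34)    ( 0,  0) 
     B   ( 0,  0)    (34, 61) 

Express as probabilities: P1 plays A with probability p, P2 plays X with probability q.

p = 0.6421, q = 0.3579

Work:
Find probabilities that make opponent indifferent:
P2 chooses q to make P1 indifferent between A and B
P1 chooses p to make P2 indifferent between X and Y
Mixed NE: P1 plays (A: 0.6421, B: 0.3579), P2 plays (X: 0.3579, Y: 0.6421)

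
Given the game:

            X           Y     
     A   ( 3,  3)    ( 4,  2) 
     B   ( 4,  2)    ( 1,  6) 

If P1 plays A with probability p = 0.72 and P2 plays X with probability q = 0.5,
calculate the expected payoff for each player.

E[P1] = 3.22, E[P2] = 2.92

Work:
E[P1] = p·q·π₁(A,X) + p·(1-q)·π₁(A,Y) + (1-p)·q·π₁(B,X) + (1-p)·(1-q)·π₁(B,Y)
= 0.72·0.5·3 + 0.72·0.5·4 + 0.28·0.5·4 + 0.28·0.5·1
= 3.22

E[P2] = 2.92 (similar calculation)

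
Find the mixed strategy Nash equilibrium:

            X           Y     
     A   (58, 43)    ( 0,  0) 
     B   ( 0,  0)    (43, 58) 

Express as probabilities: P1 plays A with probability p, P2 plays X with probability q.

p = 0.5743, q = 0.4257

Work:
Find probabilities that make opponent indifferent:
P2 chooses q to make P1 indifferent between A and B
P1 chooses p to make P2 indifferent between X and Y
Mixed NE: P1 plays (A: 0.5743, B: 0.4257), P2 plays (X: 0.4257, Y: 0.5743)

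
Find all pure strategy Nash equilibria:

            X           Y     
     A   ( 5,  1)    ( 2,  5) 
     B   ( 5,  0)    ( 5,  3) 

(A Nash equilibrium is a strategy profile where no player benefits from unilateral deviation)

Nash equilibrium: (B, Y)

Work:
Best responses:
  P1 vs X: payoffs [5, 5] → best response A/B (payoff 5)
  P1 vs Y: payoffs [2, 5] → best response B (payoff 5)
  P2 vs A: payoffs [1, 5] → best response Y (payoff 5)
  P2 vs B: payoffs [0, 3] → best response Y (payoff 3)
Mutual best responses: (B,Y) → Nash equilibria.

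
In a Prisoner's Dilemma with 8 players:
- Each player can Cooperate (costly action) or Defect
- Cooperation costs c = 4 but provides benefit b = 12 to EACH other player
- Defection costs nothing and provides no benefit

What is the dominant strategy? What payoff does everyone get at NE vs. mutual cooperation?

Dominant: Defect; NE payoff = 0; Coop payoff = 80

Work:
Defect dominates (saves cost c = 4, benefit to others is external)
NE: All defect → everyone gets 0
If all cooperate: each receives (7)×12 - 4 = 80
Social dilemma: 80 > 0 but NE gives 0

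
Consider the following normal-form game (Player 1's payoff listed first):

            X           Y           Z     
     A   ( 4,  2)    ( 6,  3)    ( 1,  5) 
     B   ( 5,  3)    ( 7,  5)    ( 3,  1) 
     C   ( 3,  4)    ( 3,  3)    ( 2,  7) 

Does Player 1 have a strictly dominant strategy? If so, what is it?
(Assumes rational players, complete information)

Yes, Player 1's strictly dominant strategy is B

Work:
A strategy strictly dominates another if it gives a strictly higher payoff against every opponent action. Compare each pair of P1's strategies column-by-column:
  A vs B: [4 vs 5, 6 vs 7, 1 vs 3] → A does not strictly dominate B (column X: 4 ≤ 5)
  A vs C: [4 vs 3, 6 vs 3, 1 vs 2] → A does not strictly dominate C (column Z: 1 ≤ 2)
  B vs A: [5 vs 4, 7 vs 6, 3 vs 1] → B strictly dominates A
  B vs C: [5 vs 3, 7 vs 3, 3 vs 2] → B strictly dominates C
  C vs A: [3 vs 4, 3 vs 6, 2 vs 1] → C does not strictly dominate A (column X: 3 ≤ 4)
  C vs B: [3 vs 5, 3 vs 7, 2 vs 3] → C does not strictly dominate B (column X: 3 ≤ 5)
B strictly dominates every other strategy → strictly dominant.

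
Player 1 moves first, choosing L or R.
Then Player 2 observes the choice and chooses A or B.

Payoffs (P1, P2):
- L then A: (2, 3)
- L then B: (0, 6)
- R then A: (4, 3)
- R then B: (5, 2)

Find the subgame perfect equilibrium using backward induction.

P1 plays R, P2 plays B after L and A after R; Payoff (4, 3)

Work:
Backward induction:
After L: P2 chooses B → P1 gets 0
After R: P2 chooses A → P1 gets 4
P1 chooses R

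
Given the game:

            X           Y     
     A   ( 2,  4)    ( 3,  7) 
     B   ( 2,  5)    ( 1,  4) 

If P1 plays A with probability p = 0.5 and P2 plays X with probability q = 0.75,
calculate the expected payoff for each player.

E[P1] = 2.0, E[P2] = 4.75

Work:
E[P1] = p·q·π₁(A,X) + p·(1-q)·π₁(A,Y) + (1-p)·q·π₁(B,X) + (1-p)·(1-q)·π₁(B,Y)
= 0.5·0.75·2 + 0.5·0.25·3 + 0.5·0.75·2 + 0.5·0.25·1
= 2.0

E[P2] = 4.75 (similar calculation)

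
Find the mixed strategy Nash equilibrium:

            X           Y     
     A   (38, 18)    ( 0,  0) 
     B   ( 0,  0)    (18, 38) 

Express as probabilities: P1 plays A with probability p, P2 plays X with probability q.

p = 0.6786, q = 0.3214

Work:
Find probabilities that make opponent indifferent:
P2 chooses q to make P1 indifferent between A and B
P1 chooses p to make P2 indifferent between X and Y
Mixed NE: P1 plays (A: 0.6786, B: 0.3214), P2 plays (X: 0.3214, Y: 0.6786)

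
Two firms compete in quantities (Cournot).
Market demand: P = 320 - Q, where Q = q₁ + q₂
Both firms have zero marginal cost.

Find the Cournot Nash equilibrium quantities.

q₁* = q₂* = 106.67; P* = 106.67

Work:
Profit: π_i = P·q_i = (a - q_i - q_j)·q_i
FOC: ∂π_i/∂q_i = a - 2q_i - q_j = 0
Reaction function: q_i = (320 - q_j)/2
Symmetry: q* = 320/3 = 106.67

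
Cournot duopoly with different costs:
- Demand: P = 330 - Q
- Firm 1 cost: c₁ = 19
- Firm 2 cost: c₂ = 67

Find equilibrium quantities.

q₁* = 119.67, q₂* = 71.67

Work:
Reaction: q₁ = (330 - 19 - q₂)/2
Reaction: q₂ = (330 - 67 - q₁)/2
Solve simultaneously:
q₁* = (330 - 2×19 + 67)/3 = 119.67
q₂* = (330 - 2×67 + 19)/3 = 71.67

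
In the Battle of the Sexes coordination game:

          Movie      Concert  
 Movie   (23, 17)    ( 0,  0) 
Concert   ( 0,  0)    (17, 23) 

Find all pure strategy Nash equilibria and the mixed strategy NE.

Pure NE: (Movie, Movie) and (Concert, Concert); Mixed NE: p = 0.575, q = 0.425

Work:
Check pure NE:
(Movie, Movie): (23, 17) - no unilateral deviation beneficial
(Concert, Concert): (17, 23) - no unilateral deviation beneficial
Mixed NE: P1 plays Movie with p = 0.575, P2 plays Movie with q = 0.425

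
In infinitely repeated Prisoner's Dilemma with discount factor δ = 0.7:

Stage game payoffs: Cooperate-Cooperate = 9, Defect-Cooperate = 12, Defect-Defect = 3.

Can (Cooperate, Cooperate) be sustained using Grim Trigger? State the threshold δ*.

δ* = 0.3333; since δ = 0.7 ≥ 0.3333, cooperation can be sustained

Work:
For Grim Trigger:
Cooperate forever: 9/(1-δ)
Defect then punished: 12 + 3·δ/(1-δ)
Need: 9/(1-δ) ≥ 12 + 3·δ/(1-δ)
Solving: δ ≥ (T-R)/(T-P) = (12-9)/(12-3) = 0.3333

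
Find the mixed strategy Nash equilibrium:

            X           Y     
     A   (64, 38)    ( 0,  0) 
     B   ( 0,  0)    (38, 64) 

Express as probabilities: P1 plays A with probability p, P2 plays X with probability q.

p = 0.6275, q = 0.3725

Work:
Find probabilities that make opponent indifferent:
P2 chooses q to make P1 indifferent between A and B
P1 chooses p to make P2 indifferent between X and Y
Mixed NE: P1 plays (A: 0.6275, B: 0.3725), P2 plays (X: 0.3725, Y: 0.6275)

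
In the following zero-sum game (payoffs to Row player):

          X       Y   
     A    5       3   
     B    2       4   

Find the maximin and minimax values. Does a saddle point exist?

Maximin = 3, Minimax = 4, Saddle: False

Work:
Row minimums: [3, 2] → maximin = 3
Column maximums: [5, 4] → minimax = 4
No saddle point (maximin ≠ minimax). Mixed strategy needed.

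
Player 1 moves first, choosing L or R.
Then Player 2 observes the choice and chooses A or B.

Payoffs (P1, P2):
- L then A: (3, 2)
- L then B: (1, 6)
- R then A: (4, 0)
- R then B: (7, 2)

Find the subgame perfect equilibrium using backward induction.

P1 plays R, P2 plays B after L and B after R; Payoff (7, 2)

Work:
Backward induction:
After L: P2 chooses B → P1 gets 1
After R: P2 chooses B → P1 gets 7
P1 chooses R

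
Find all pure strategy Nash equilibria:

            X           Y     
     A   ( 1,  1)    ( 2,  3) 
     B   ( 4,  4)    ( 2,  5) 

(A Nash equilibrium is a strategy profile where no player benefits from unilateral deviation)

Nash equilibrium: (A, Y), (B, Y)

Work:
Best responses:
  P1 vs X: payoffs [1, 4] → best response B (payoff 4)
  P1 vs Y: payoffs [2, 2] → best response A/B (payoff 2)
  P2 vs A: payoffs [1, 3] → best response Y (payoff 3)
  P2 vs B: payoffs [4, 5] → best response Y (payoff 5)
Mutual best responses: (A,Y), (B,Y) → Nash equilibria.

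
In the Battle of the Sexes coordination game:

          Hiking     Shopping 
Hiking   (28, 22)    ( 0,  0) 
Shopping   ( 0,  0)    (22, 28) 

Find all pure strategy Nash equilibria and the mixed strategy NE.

Pure NE: (Hiking, Hiking) and (Shopping, Shopping); Mixed NE: p = 0.56, q = 0.44

Work:
Check pure NE:
(Hiking, Hiking): (28, 22) - no unilateral deviation beneficial
(Shopping, Shopping): (22, 28) - no unilateral deviation beneficial
Mixed NE: P1 plays Hiking with p = 0.56, P2 plays Hiking with q = 0.44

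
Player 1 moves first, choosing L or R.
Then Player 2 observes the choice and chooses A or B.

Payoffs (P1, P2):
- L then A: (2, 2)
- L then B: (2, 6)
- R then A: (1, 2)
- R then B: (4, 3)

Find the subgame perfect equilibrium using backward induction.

P1 plays R, P2 plays B after L and B after R; Payoff (4, 3)

Work:
Backward induction:
After L: P2 chooses B → P1 gets 2
After R: P2 chooses B → P1 gets 4
P1 chooses R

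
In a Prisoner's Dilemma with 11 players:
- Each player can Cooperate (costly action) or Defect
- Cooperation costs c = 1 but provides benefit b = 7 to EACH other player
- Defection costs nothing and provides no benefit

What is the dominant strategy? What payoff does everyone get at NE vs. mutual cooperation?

Dominant: Defect; NE payoff = 0; Coop payoff = 69

Work:
Defect dominates (saves cost c = 1, benefit to others is external)
NE: All defect → everyone gets 0
If all cooperate: each receives (10)×7 - 1 = 69
Social dilemma: 69 > 0 but NE gives 0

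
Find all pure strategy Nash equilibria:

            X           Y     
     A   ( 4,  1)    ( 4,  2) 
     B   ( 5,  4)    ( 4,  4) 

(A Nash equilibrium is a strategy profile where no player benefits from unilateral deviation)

Nash equilibrium: (A, Y), (B, X), (B, Y)

Work:
Best responses:
  P1 vs X: payoffs [4, 5] → best response B (payoff 5)
  P1 vs Y: payoffs [4, 4] → best response A/B (payoff 4)
  P2 vs A: payoffs [1, 2] → best response Y (payoff 2)
  P2 vs B: payoffs [4, 4] → best response X/Y (payoff 4)
Mutual best responses: (A,Y), (B,X), (B,Y) → Nash equilibria.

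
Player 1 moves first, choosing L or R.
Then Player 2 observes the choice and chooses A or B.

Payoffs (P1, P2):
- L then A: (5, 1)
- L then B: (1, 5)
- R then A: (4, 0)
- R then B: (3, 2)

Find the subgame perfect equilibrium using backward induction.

P1 plays R, P2 plays B after L and B after R; Payoff (3, 2)

Work:
Backward induction:
After L: P2 chooses B → P1 gets 1
After R: P2 chooses B → P1 gets 3
P1 chooses R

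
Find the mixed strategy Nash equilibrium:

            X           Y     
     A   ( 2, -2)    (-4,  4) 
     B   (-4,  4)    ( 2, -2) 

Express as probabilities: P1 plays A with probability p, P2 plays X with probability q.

p = 0.5, q = 0.5

Work:
Find probabilities that make opponent indifferent:
P2 chooses q to make P1 indifferent between A and B
P1 chooses p to make P2 indifferent between X and Y
Mixed NE: P1 plays (A: 0.5, B: 0.5), P2 plays (X: 0.5, Y: 0.5)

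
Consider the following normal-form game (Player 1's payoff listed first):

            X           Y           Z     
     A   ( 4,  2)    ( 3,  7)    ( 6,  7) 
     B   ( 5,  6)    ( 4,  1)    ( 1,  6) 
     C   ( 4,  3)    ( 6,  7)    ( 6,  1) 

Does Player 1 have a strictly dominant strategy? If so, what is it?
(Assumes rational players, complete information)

No strictly dominant strategy exists for Player 1

Work:
A strategy strictly dominates another if it gives a strictly higher payoff against every opponent action. Compare each pair of P1's strategies column-by-column:
  A vs B: [4 vs 5, 3 vs 4, 6 vs 1] → A does not strictly dominate B (column X: 4 ≤ 5)
  A vs C: [4 vs 4, 3 vs 6, 6 vs 6] → A does not strictly dominate C (column X: 4 ≤ 4)
  B vs A: [5 vs 4, 4 vs 3, 1 vs 6] → B does not strictly dominate A (column Z: 1 ≤ 6)
  B vs C: [5 vs 4, 4 vs 6, 1 vs 6] → B does not strictly dominate C (column Y: 4 ≤ 6)
  C vs A: [4 vs 4, 6 vs 3, 6 vs 6] → C does not strictly dominate A (column X: 4 ≤ 4)
  C vs B: [4 vs 5, 6 vs 4, 6 vs 1] → C does not strictly dominate B (column X: 4 ≤ 5)
No single strategy strictly dominates all others → no strictly dominant strategy.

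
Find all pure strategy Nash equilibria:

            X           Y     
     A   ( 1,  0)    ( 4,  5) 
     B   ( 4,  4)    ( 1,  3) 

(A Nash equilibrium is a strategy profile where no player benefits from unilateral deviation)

Nash equilibrium: (A, Y), (B, X)

Work:
Best responses:
  P1 vs X: payoffs [1, 4] → best response B (payoff 4)
  P1 vs Y: payoffs [4, 1] → best response A (payoff 4)
  P2 vs A: payoffs [0, 5] → best response Y (payoff 5)
  P2 vs B: payoffs [4, 3] → best response X (payoff 4)
Mutual best responses: (A,Y), (B,X) → Nash equilibria.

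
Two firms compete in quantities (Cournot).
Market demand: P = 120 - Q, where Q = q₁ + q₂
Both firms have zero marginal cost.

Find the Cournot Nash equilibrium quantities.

q₁* = q₂* = 40.0; P* = 40.0

Work:
Profit: π_i = P·q_i = (a - q_i - q_j)·q_i
FOC: ∂π_i/∂q_i = a - 2q_i - q_j = 0
Reaction function: q_i = (120 - q_j)/2
Symmetry: q* = 120/3 = 40.0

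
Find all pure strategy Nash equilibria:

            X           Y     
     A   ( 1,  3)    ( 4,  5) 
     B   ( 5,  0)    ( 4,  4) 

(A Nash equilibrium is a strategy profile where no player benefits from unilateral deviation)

Nash equilibrium: (A, Y), (B, Y)

Work:
Best responses:
  P1 vs X: payoffs [1, 5] → best response B (payoff 5)
  P1 vs Y: payoffs [4, 4] → best response A/B (payoff 4)
  P2 vs A: payoffs [3, 5] → best response Y (payoff 5)
  P2 vs B: payoffs [0, 4] → best response Y (payoff 4)
Mutual best responses: (A,Y), (B,Y) → Nash equilibria.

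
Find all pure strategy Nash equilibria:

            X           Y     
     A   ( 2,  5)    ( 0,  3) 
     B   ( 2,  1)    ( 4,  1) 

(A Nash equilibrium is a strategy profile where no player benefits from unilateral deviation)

Nash equilibrium: (A, X), (B, X), (B, Y)

Work:
Best responses:
  P1 vs X: payoffs [2, 2] → best response A/B (payoff 2)
  P1 vs Y: payoffs [0, 4] → best response B (payoff 4)
  P2 vs A: payoffs [5, 3] → best response X (payoff 5)
  P2 vs B: payoffs [1, 1] → best response X/Y (payoff 1)
Mutual best responses: (A,X), (B,X), (B,Y) → Nash equilibria.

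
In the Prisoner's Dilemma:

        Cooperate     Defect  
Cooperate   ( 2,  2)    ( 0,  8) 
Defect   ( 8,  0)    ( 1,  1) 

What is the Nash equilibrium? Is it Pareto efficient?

(Defect, Defect) is NE; not Pareto efficient

Work:
Defect dominates Cooperate for both players:
If P2 cooperates: Defect (8) > Cooperate (2)
If P2 defects: Defect (1) > Cooperate (0)
NE: (Defect, Defect) with payoff (1, 1)
But (Cooperate, Cooperate) = (2, 2) Pareto dominates (1, 1)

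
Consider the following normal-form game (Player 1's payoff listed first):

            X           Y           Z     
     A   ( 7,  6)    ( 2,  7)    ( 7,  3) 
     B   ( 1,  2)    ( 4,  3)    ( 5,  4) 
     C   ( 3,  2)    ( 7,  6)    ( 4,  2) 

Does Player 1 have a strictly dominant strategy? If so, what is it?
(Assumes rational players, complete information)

No strictly dominant strategy exists for Player 1

Work:
A strategy strictly dominates another if it gives a strictly higher payoff against every opponent action. Compare each pair of P1's strategies column-by-column:
  A vs B: [7 vs 1, 2 vs 4, 7 vs 5] → A does not strictly dominate B (column Y: 2 ≤ 4)
  A vs C: [7 vs 3, 2 vs 7, 7 vs 4] → A does not strictly dominate C (column Y: 2 ≤ 7)
  B vs A: [1 vs 7, 4 vs 2, 5 vs 7] → B does not strictly dominate A (column X: 1 ≤ 7)
  B vs C: [1 vs 3, 4 vs 7, 5 vs 4] → B does not strictly dominate C (column X: 1 ≤ 3)
  C vs A: [3 vs 7, 7 vs 2, 4 vs 7] → C does not strictly dominate A (column X: 3 ≤ 7)
  C vs B: [3 vs 1, 7 vs 4, 4 vs 5] → C does not strictly dominate B (column Z: 4 ≤ 5)
No single strategy strictly dominates all others → no strictly dominant strategy.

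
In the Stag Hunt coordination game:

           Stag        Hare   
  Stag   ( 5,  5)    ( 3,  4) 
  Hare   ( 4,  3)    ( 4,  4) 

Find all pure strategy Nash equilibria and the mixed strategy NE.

Pure NE: (Stag, Stag) and (Hare, Hare); Mixed NE: p = 0.5, q = 0.5

Work:
Check pure NE:
(Stag, Stag): (5, 5) - no unilateral deviation beneficial
(Hare, Hare): (4, 4) - no unilateral deviation beneficial
Mixed NE: P1 plays Stag with p = 0.5, P2 plays Stag with q = 0.5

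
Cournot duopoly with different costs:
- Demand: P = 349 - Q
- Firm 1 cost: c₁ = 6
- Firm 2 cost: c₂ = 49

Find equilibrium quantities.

q₁* = 128.67, q₂* = 85.67

Work:
Reaction: q₁ = (349 - 6 - q₂)/2
Reaction: q₂ = (349 - 49 - q₁)/2
Solve simultaneously:
q₁* = (349 - 2×6 + 49)/3 = 128.67
q₂* = (349 - 2×49 + 6)/3 = 85.67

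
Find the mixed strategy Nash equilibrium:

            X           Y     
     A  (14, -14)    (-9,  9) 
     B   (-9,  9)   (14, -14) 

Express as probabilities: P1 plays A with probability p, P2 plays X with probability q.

p = 0.5, q = 0.5

Work:
Find probabilities that make opponent indifferent:
P2 chooses q to make P1 indifferent between A and B
P1 chooses p to make P2 indifferent between X and Y
Mixed NE: P1 plays (A: 0.5, B: 0.5), P2 plays (X: 0.5, Y: 0.5)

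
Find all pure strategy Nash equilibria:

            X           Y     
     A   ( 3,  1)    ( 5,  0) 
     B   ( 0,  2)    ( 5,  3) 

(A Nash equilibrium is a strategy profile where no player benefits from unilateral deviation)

Nash equilibrium: (A, X), (B, Y)

Work:
Best responses:
  P1 vs X: payoffs [3, 0] → best response A (payoff 3)
  P1 vs Y: payoffs [5, 5] → best response A/B (payoff 5)
  P2 vs A: payoffs [1, 0] → best response X (payoff 1)
  P2 vs B: payoffs [2, 3] → best response Y (payoff 3)
Mutual best responses: (A,X), (B,Y) → Nash equilibria.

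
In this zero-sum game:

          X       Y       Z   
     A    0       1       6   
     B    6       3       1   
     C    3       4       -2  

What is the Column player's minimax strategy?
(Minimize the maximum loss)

Column should play Y, value = 4

Work:
Column player minimizes Row's maximum payoff:
Column X: max payoff to Row = 6
Column Y: max payoff to Row = 4
Column Z: max payoff to Row = 6
Minimum is 4, achieved by column Y.
Minimax strategy: Y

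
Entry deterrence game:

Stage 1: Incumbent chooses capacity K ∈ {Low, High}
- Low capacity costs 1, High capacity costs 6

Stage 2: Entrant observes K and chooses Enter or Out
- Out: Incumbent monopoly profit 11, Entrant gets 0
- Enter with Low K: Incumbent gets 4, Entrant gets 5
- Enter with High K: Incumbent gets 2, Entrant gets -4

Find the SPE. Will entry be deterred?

SPE: (High, Enter|Low, Out|High); Entry deterred. Incumbent net profit = 5

Work:
After Low K: Entrant enters (5 > 0)
After High K: Entrant stays out (-4 < 0)
Incumbent: Low → 4−1=3, High → 11−6=5
Incumbent chooses High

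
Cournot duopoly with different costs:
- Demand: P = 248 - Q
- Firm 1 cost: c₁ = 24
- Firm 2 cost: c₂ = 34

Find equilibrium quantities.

q₁* = 78.0, q₂* = 68.0

Work:
Reaction: q₁ = (248 - 24 - q₂)/2
Reaction: q₂ = (248 - 34 - q₁)/2
Solve simultaneously:
q₁* = (248 - 2×24 + 34)/3 = 78.0
q₂* = (248 - 2×34 + 24)/3 = 68.0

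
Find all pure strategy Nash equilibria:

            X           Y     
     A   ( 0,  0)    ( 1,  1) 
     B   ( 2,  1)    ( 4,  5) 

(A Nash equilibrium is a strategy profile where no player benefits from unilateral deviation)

Nash equilibrium: (B, Y)

Work:
Best responses:
  P1 vs X: payoffs [0, 2] → best response B (payoff 2)
  P1 vs Y: payoffs [1, 4] → best response B (payoff 4)
  P2 vs A: payoffs [0, 1] → best response Y (payoff 1)
  P2 vs B: payoffs [1, 5] → best response Y (payoff 5)
Mutual best responses: (B,Y) → Nash equilibria.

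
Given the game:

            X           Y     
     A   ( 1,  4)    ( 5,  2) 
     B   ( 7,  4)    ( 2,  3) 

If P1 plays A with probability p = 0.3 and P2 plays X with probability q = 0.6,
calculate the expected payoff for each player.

E[P1] = 4.28, E[P2] = 3.48

Work:
E[P1] = p·q·π₁(A,X) + p·(1-q)·π₁(A,Y) + (1-p)·q·π₁(B,X) + (1-p)·(1-q)·π₁(B,Y)
= 0.3·0.6·1 + 0.3·0.4·5 + 0.7·0.6·7 + 0.7·0.4·2
= 4.28

E[P2] = 3.48 (similar calculation)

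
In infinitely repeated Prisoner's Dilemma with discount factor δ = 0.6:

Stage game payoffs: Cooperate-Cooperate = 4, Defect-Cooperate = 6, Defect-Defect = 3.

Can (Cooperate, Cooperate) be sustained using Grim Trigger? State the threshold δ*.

δ* = 0.6667; since δ = 0.6 < 0.6667, cooperation cannot be sustained

Work:
For Grim Trigger:
Cooperate forever: 4/(1-δ)
Defect then punished: 6 + 3·δ/(1-δ)
Need: 4/(1-δ) ≥ 6 + 3·δ/(1-δ)
Solving: δ ≥ (T-R)/(T-P) = (6-4)/(6-3) = 0.6667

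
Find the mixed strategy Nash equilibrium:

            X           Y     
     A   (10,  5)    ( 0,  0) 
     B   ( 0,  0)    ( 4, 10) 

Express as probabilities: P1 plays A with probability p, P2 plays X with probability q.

p = 0.6667, q = 0.2857

Work:
Find probabilities that make opponent indifferent:
P2 chooses q to make P1 indifferent between A and B
P1 chooses p to make P2 indifferent between X and Y
Mixed NE: P1 plays (A: 0.6667, B: 0.3333), P2 plays (X: 0.2857, Y: 0.7143)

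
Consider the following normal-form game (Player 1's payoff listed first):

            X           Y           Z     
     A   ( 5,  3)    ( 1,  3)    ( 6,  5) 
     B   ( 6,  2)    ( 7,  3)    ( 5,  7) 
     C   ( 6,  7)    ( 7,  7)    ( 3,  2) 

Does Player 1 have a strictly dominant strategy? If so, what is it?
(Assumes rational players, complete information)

No strictly dominant strategy exists for Player 1

Work:
A strategy strictly dominates another if it gives a strictly higher payoff against every opponent action. Compare each pair of P1's strategies column-by-column:
  A vs B: [5 vs 6, 1 vs 7, 6 vs 5] → A does not strictly dominate B (column X: 5 ≤ 6)
  A vs C: [5 vs 6, 1 vs 7, 6 vs 3] → A does not strictly dominate C (column X: 5 ≤ 6)
  B vs A: [6 vs 5, 7 vs 1, 5 vs 6] → B does not strictly dominate A (column Z: 5 ≤ 6)
  B vs C: [6 vs 6, 7 vs 7, 5 vs 3] → B does not strictly dominate C (column X: 6 ≤ 6)
  C vs A: [6 vs 5, 7 vs 1, 3 vs 6] → C does not strictly dominate A (column Z: 3 ≤ 6)
  C vs B: [6 vs 6, 7 vs 7, 3 vs 5] → C does not strictly dominate B (column X: 6 ≤ 6)
No single strategy strictly dominates all others → no strictly dominant strategy.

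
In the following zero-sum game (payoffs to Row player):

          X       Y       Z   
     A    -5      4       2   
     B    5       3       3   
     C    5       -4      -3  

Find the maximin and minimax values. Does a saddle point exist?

Maximin = 3, Minimax = 3, Saddle: True

Work:
Row minimums: [-5, 3, -4] → maximin = 3
Column maximums: [5, 4, 3] → minimax = 3
Saddle point exists! Game value = 3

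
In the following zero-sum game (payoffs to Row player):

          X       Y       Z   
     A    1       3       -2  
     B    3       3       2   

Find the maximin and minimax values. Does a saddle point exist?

Maximin = 2, Minimax = 2, Saddle: True

Work:
Row minimums: [-2, 2] → maximin = 2
Column maximums: [3, 3, 2] → minimax = 2
Saddle point exists! Game value = 2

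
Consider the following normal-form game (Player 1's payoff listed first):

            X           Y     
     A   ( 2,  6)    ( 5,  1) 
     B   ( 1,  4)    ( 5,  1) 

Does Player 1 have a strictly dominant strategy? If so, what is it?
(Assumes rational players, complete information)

No strictly dominant strategy exists for Player 1

Work:
A strategy strictly dominates another if it gives a strictly higher payoff against every opponent action. Compare each pair of P1's strategies column-by-column:
  A vs B: [2 vs 1, 5 vs 5] → A does not strictly dominate B (column Y: 5 ≤ 5)
  B vs A: [1 vs 2, 5 vs 5] → B does not strictly dominate A (column X: 1 ≤ 2)
No single strategy strictly dominates all others → no strictly dominant strategy.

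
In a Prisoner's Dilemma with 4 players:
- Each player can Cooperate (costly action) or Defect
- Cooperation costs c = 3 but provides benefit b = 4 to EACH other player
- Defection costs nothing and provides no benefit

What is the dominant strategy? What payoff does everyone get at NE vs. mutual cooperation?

Dominant: Defect; NE payoff = 0; Coop payoff = 9

Work:
Defect dominates (saves cost c = 3, benefit to others is external)
NE: All defect → everyone gets 0
If all cooperate: each receives (3)×4 - 3 = 9
Social dilemma: 9 > 0 but NE gives 0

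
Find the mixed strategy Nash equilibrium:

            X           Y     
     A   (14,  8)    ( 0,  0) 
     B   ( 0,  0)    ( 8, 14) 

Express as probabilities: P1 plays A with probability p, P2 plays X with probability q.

p = 0.6364, q = 0.3636

Work:
Find probabilities that make opponent indifferent:
P2 chooses q to make P1 indifferent between A and B
P1 chooses p to make P2 indifferent between X and Y
Mixed NE: P1 plays (A: 0.6364, B: 0.3636), P2 plays (X: 0.3636, Y: 0.6364)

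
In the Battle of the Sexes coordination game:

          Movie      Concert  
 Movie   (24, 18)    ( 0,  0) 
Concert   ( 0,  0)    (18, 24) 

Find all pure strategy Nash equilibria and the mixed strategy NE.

Pure NE: (Movie, Movie) and (Concert, Concert); Mixed NE: p = 0.5714, q = 0.4286

Work:
Check pure NE:
(Movie, Movie): (24, 18) - no unilateral deviation beneficial
(Concert, Concert): (18, 24) - no unilateral deviation beneficial
Mixed NE: P1 plays Movie with p = 0.5714, P2 plays Movie with q = 0.4286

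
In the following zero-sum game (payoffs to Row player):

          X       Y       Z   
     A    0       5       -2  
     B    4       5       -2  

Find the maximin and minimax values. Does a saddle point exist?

Maximin = -2, Minimax = -2, Saddle: True

Work:
Row minimums: [-2, -2] → maximin = -2
Column maximums: [4, 5, -2] → minimax = -2
Saddle point exists! Game value = -2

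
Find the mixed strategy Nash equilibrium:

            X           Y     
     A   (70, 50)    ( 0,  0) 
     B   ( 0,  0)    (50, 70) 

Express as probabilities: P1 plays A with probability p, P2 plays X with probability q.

p = 0.5833, q = 0.4167

Work:
Find probabilities that make opponent indifferent:
P2 chooses q to make P1 indifferent between A and B
P1 chooses p to make P2 indifferent between X and Y
Mixed NE: P1 plays (A: 0.5833, B: 0.4167), P2 plays (X: 0.4167, Y: 0.5833)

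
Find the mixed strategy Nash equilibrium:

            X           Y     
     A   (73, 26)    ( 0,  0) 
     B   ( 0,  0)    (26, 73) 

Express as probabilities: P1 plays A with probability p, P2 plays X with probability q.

p = 0.7374, q = 0.2626

Work:
Find probabilities that make opponent indifferent:
P2 chooses q to make P1 indifferent between A and B
P1 chooses p to make P2 indifferent between X and Y
Mixed NE: P1 plays (A: 0.7374, B: 0.2626), P2 plays (X: 0.2626, Y: 0.7374)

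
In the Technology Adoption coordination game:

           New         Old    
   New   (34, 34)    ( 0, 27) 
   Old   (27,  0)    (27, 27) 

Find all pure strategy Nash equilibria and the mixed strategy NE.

Pure NE: (New, New) and (Old, Old); Mixed NE: p = 0.7941, q = 0.7941

Work:
Check pure NE:
(New, New): (34, 34) - no unilateral deviation beneficial
(Old, Old): (27, 27) - no unilateral deviation beneficial
Mixed NE: P1 plays New with p = 0.7941, P2 plays New with q = 0.7941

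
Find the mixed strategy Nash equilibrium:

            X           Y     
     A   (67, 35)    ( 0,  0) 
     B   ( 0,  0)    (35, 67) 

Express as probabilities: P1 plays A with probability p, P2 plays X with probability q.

p = 0.6569, q = 0.3431

Work:
Find probabilities that make opponent indifferent:
P2 chooses q to make P1 indifferent between A and B
P1 chooses p to make P2 indifferent between X and Y
Mixed NE: P1 plays (A: 0.6569, B: 0.3431), P2 plays (X: 0.3431, Y: 0.6569)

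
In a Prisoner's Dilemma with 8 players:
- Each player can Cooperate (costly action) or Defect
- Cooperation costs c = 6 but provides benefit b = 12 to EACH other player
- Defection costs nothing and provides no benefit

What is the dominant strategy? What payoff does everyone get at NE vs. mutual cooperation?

Dominant: Defect; NE payoff = 0; Coop payoff = 78

Work:
Defect dominates (saves cost c = 6, benefit to others is external)
NE: All defect → everyone gets 0
If all cooperate: each receives (7)×12 - 6 = 78
Social dilemma: 78 > 0 but NE gives 0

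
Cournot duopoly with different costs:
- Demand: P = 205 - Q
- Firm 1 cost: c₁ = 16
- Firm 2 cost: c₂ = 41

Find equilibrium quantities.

q₁* = 71.33, q₂* = 46.33

Work:
Reaction: q₁ = (205 - 16 - q₂)/2
Reaction: q₂ = (205 - 41 - q₁)/2
Solve simultaneously:
q₁* = (205 - 2×16 + 41)/3 = 71.33
q₂* = (205 - 2×41 + 16)/3 = 46.33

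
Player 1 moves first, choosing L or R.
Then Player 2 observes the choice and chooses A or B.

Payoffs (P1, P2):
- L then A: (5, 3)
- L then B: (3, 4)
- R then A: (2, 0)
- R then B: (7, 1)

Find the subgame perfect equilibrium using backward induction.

P1 plays R, P2 plays B after L and B after R; Payoff (7, 1)

Work:
Backward induction:
After L: P2 chooses B → P1 gets 3
After R: P2 chooses B → P1 gets 7
P1 chooses R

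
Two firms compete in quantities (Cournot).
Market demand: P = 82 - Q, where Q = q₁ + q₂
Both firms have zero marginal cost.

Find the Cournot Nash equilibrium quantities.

q₁* = q₂* = 27.33; P* = 27.33

Work:
Profit: π_i = P·q_i = (a - q_i - q_j)·q_i
FOC: ∂π_i/∂q_i = a - 2q_i - q_j = 0
Reaction function: q_i = (82 - q_j)/2
Symmetry: q* = 82/3 = 27.33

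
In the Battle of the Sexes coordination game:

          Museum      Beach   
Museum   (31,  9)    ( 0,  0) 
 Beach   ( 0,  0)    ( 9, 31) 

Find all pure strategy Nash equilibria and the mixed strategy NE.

Pure NE: (Museum, Museum) and (Beach, Beach); Mixed NE: p = 0.775, q = 0.225

Work:
Check pure NE:
(Museum, Museum): (31, 9) - no unilateral deviation beneficial
(Beach, Beach): (9, 31) - no unilateral deviation beneficial
Mixed NE: P1 plays Museum with p = 0.775, P2 plays Museum with q = 0.225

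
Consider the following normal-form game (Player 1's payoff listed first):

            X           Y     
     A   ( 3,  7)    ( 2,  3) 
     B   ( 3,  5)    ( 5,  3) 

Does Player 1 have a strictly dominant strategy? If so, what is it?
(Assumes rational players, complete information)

No strictly dominant strategy exists for Player 1

Work:
A strategy strictly dominates another if it gives a strictly higher payoff against every opponent action. Compare each pair of P1's strategies column-by-column:
  A vs B: [3 vs 3, 2 vs 5] → A does not strictly dominate B (column X: 3 ≤ 3)
  B vs A: [3 vs 3, 5 vs 2] → B does not strictly dominate A (column X: 3 ≤ 3)
No single strategy strictly dominates all others → no strictly dominant strategy.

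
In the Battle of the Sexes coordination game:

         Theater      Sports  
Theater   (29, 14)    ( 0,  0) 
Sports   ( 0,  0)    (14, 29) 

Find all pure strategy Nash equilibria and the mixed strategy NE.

Pure NE: (Theater, Theater) and (Sports, Sports); Mixed NE: p = 0.6744, q = 0.3256

Work:
Check pure NE:
(Theater, Theater): (29, 14) - no unilateral deviation beneficial
(Sports, Sports): (14, 29) - no unilateral deviation beneficial
Mixed NE: P1 plays Theater with p = 0.6744, P2 plays Theater with q = 0.3256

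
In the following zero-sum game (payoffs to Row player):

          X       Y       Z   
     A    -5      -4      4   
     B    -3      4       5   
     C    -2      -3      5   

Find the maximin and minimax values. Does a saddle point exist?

Maximin = -3, Minimax = -2, Saddle: False

Work:
Row minimums: [-5, -3, -3] → maximin = -3
Column maximums: [-2, 4, 5] → minimax = -2
No saddle point (maximin ≠ minimax). Mixed strategy needed.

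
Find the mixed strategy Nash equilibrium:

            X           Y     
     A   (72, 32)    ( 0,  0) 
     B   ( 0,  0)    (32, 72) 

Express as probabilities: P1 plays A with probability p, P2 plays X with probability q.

p = 0.6923, q = 0.3077

Work:
Find probabilities that make opponent indifferent:
P2 chooses q to make P1 indifferent between A and B
P1 chooses p to make P2 indifferent between X and Y
Mixed NE: P1 plays (A: 0.6923, B: 0.3077), P2 plays (X: 0.3077, Y: 0.6923)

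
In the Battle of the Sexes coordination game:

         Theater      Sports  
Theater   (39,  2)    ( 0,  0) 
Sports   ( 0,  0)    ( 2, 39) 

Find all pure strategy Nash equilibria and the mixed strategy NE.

Pure NE: (Theater, Theater) and (Sports, Sports); Mixed NE: p = 0.9512, q = 0.0488

Work:
Check pure NE:
(Theater, Theater): (39, 2) - no unilateral deviation beneficial
(Sports, Sports): (2, 39) - no unilateral deviation beneficial
Mixed NE: P1 plays Theater with p = 0.9512, P2 plays Theater with q = 0.0488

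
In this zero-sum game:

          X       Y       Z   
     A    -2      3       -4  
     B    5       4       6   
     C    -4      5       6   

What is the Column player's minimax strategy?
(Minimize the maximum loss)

Column should play X or Y (all achieve the minimum), value = 5

Work:
Column player minimizes Row's maximum payoff:
Column X: max payoff to Row = 5
Column Y: max payoff to Row = 5
Column Z: max payoff to Row = 6
Minimum is 5, achieved by columns X, Y (tied).
Each of X or Y is a minimax strategy.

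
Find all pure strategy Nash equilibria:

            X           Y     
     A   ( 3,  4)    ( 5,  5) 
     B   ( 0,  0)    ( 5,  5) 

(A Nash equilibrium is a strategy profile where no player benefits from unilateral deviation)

Nash equilibrium: (A, Y), (B, Y)

Work:
Best responses:
  P1 vs X: payoffs [3, 0] → best response A (payoff 3)
  P1 vs Y: payoffs [5, 5] → best response A/B (payoff 5)
  P2 vs A: payoffs [4, 5] → best response Y (payoff 5)
  P2 vs B: payoffs [0, 5] → best response Y (payoff 5)
Mutual best responses: (A,Y), (B,Y) → Nash equilibria.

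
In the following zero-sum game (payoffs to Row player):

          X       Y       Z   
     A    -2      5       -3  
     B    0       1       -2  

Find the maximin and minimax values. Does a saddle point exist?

Maximin = -2, Minimax = -2, Saddle: True

Work:
Row minimums: [-3, -2] → maximin = -2
Column maximums: [0, 5, -2] → minimax = -2
Saddle point exists! Game value = -2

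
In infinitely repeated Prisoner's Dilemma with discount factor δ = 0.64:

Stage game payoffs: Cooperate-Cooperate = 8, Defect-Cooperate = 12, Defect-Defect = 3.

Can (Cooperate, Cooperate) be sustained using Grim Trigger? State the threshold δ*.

δ* = 0.4444; since δ = 0.64 ≥ 0.4444, cooperation can be sustained

Work:
For Grim Trigger:
Cooperate forever: 8/(1-δ)
Defect then punished: 12 + 3·δ/(1-δ)
Need: 8/(1-δ) ≥ 12 + 3·δ/(1-δ)
Solving: δ ≥ (T-R)/(T-P) = (12-8)/(12-3) = 0.4444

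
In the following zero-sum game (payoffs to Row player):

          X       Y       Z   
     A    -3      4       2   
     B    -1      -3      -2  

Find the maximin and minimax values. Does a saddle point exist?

Maximin = -3, Minimax = -1, Saddle: False

Work:
Row minimums: [-3, -3] → maximin = -3
Column maximums: [-1, 4, 2] → minimax = -1
No saddle point (maximin ≠ minimax). Mixed strategy needed.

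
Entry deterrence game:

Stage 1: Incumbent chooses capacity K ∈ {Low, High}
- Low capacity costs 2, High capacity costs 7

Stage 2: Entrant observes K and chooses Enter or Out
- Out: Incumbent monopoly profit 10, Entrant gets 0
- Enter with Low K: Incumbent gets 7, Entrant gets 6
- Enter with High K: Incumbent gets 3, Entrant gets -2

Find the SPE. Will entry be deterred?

SPE: (Low, Enter|Low, Out|High); Entry not deterred. Incumbent net profit = 5, Entrant gets 6

Work:
After Low K: Entrant enters (6 > 0)
After High K: Entrant stays out (-2 < 0)
Incumbent: Low → 7−2=5, High → 10−7=3
Incumbent chooses Low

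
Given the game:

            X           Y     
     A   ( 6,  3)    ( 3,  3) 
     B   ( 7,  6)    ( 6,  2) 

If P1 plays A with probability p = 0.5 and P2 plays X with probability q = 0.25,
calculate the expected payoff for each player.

E[P1] = 5.0, E[P2] = 3.0

Work:
E[P1] = p·q·π₁(A,X) + p·(1-q)·π₁(A,Y) + (1-p)·q·π₁(B,X) + (1-p)·(1-q)·π₁(B,Y)
= 0.5·0.25·6 + 0.5·0.75·3 + 0.5·0.25·7 + 0.5·0.75·6
= 5.0

E[P2] = 3.0 (similar calculation)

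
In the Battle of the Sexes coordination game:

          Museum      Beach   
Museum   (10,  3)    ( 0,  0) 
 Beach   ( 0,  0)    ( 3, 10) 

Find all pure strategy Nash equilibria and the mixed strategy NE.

Pure NE: (Museum, Museum) and (Beach, Beach); Mixed NE: p = 0.7692, q = 0.2308

Work:
Check pure NE:
(Museum, Museum): (10, 3) - no unilateral deviation beneficial
(Beach, Beach): (3, 10) - no unilateral deviation beneficial
Mixed NE: P1 plays Museum with p = 0.7692, P2 plays Museum with q = 0.2308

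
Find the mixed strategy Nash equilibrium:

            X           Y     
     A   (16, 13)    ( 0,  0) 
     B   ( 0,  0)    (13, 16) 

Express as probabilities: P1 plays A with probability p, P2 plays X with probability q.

p = 0.5517, q = 0.4483

Work:
Find probabilities that make opponent indifferent:
P2 chooses q to make P1 indifferent between A and B
P1 chooses p to make P2 indifferent between X and Y
Mixed NE: P1 plays (A: 0.5517, B: 0.4483), P2 plays (X: 0.4483, Y: 0.5517)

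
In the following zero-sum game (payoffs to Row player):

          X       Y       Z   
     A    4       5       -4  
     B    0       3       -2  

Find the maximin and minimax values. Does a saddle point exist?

Maximin = -2, Minimax = -2, Saddle: True

Work:
Row minimums: [-4, -2] → maximin = -2
Column maximums: [4, 5, -2] → minimax = -2
Saddle point exists! Game value = -2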